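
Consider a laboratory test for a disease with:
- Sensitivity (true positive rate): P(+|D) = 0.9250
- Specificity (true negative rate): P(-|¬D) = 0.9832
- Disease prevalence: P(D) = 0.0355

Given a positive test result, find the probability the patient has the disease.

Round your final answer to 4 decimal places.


Let D = has disease, + = positive test

Given:
- P(D) = 0.0355 (prevalence)
- P(+|D) = 0.9250 (sensitivity)
- P(-|¬D) = 0.9832 (specificity)
- P(+|¬D) = 0.0168 (false positive rate = 1 - specificity)

Step 1: Find P(+)
P(+) = P(+|D)P(D) + P(+|¬D)P(¬D)
     = 0.9250 × 0.0355 + 0.0168 × 0.9645
     = 0.03283750 + 0.01620360
     = 0.04904110

Step 2: Apply Bayes' theorem for P(D|+)
P(D|+) = P(+|D)P(D) / P(+)
       = 0.03283750 / 0.04904110
       = 0.6696


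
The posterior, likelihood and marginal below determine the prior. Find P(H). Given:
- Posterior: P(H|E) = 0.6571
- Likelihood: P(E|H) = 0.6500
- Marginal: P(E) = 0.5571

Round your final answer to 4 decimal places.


From Bayes' theorem: P(H|E) = P(E|H) × P(H) / P(E)

Rearranging for P(H):
P(H) = P(H|E) × P(E) / P(E|H)
     = 0.6571 × 0.5571 / 0.6500
     = 0.36607041 / 0.6500
     = 0.5632


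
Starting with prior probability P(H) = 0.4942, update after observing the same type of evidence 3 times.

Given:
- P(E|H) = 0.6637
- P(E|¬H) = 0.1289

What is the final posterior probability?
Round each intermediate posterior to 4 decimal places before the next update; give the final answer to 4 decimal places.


Sequential Bayesian updating:

Initial prior: P(H) = 0.4942

Update 1:
  P(E) = 0.6637 × 0.4942 + 0.1289 × 0.5058 = 0.32800054 + 0.06519762 = 0.39319816
  P(H|E) = 0.32800054 / 0.39319816 = 0.8342

Update 2:
  P(E) = 0.6637 × 0.8342 + 0.1289 × 0.1658 = 0.55365854 + 0.02137162 = 0.57503016
  P(H|E) = 0.55365854 / 0.57503016 = 0.9628

Update 3:
  P(E) = 0.6637 × 0.9628 + 0.1289 × 0.0372 = 0.63901036 + 0.00479508 = 0.64380544
  P(H|E) = 0.63901036 / 0.64380544 = 0.9926

Final posterior: 0.9926


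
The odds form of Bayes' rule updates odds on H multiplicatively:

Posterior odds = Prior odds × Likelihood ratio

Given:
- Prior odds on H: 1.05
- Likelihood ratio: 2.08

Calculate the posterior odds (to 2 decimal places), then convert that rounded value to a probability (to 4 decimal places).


Step 1: Calculate posterior odds
Posterior odds = Prior odds × LR
               = 1.05 × 2.08
               = 2.18

Step 2: Convert to probability
P(H|E) = Posterior odds / (1 + Posterior odds)
       = 2.18 / (1 + 2.18)
       = 2.18 / 3.18
       = 0.6855

The evidence increased P(H) from 0.5122 to 0.6855.


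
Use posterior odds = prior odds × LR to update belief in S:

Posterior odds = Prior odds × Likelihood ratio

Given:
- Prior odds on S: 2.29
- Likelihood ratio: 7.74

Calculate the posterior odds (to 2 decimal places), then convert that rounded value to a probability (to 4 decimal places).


Step 1: Calculate posterior odds
Posterior odds = Prior odds × LR
               = 2.29 × 7.74
               = 17.72

Step 2: Convert to probability
P(S|E) = Posterior odds / (1 + Posterior odds)
       = 17.72 / (1 + 17.72)
       = 17.72 / 18.72
       = 0.9466

The evidence increased P(S) from 0.6960 to 0.9466.


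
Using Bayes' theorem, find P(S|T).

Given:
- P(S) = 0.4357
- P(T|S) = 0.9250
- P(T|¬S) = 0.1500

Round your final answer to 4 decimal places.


Bayes' theorem: P(S|T) = P(T|S) × P(S) / P(T)

Step 1: Calculate P(T) using law of total probability
P(T) = P(T|S)P(S) + P(T|¬S)P(¬S)
     = 0.9250 × 0.4357 + 0.1500 × 0.5643
     = 0.40302250 + 0.08464500
     = 0.48766750

Step 2: Apply Bayes' theorem
P(S|T) = P(T|S) × P(S) / P(T)
       = 0.40302250 / 0.48766750
       = 0.8264


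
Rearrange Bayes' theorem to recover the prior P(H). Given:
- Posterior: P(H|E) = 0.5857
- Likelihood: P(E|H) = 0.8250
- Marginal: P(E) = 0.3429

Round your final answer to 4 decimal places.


From Bayes' theorem: P(H|E) = P(E|H) × P(H) / P(E)

Rearranging for P(H):
P(H) = P(H|E) × P(E) / P(E|H)
     = 0.5857 × 0.3429 / 0.8250
     = 0.20083653 / 0.8250
     = 0.2434


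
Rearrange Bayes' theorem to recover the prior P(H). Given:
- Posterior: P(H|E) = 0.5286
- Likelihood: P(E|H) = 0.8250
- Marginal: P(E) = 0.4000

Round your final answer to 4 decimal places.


From Bayes' theorem: P(H|E) = P(E|H) × P(H) / P(E)

Rearranging for P(H):
P(H) = P(H|E) × P(E) / P(E|H)
     = 0.5286 × 0.4000 / 0.8250
     = 0.21144000 / 0.8250
     = 0.2563


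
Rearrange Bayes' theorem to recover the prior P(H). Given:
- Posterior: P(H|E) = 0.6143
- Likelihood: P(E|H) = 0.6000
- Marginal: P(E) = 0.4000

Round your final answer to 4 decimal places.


From Bayes' theorem: P(H|E) = P(E|H) × P(H) / P(E)

Rearranging for P(H):
P(H) = P(H|E) × P(E) / P(E|H)
     = 0.6143 × 0.4000 / 0.6000
     = 0.24572000 / 0.6000
     = 0.4095


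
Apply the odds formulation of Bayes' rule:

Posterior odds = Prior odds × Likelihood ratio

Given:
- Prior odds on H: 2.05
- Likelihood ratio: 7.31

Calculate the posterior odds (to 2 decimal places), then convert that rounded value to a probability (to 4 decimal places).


Step 1: Calculate posterior odds
Posterior odds = Prior odds × LR
               = 2.05 × 7.31
               = 14.99

Step 2: Convert to probability
P(H|E) = Posterior odds / (1 + Posterior odds)
       = 14.99 / (1 + 14.99)
       = 14.99 / 15.99
       = 0.9375

The evidence increased P(H) from 0.6721 to 0.9375.


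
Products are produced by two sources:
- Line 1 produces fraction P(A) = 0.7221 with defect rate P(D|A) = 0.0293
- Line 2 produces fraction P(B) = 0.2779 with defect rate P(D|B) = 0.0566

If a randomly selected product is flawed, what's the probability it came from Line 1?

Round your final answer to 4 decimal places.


Let A = from Line 1, D = flawed

Given:
- P(A) = 0.7221, P(B) = 0.2779
- P(D|A) = 0.0293, P(D|B) = 0.0566

Step 1: Find P(D)
P(D) = P(D|A)P(A) + P(D|B)P(B)
     = 0.0293 × 0.7221 + 0.0566 × 0.2779
     = 0.02115753 + 0.01572914
     = 0.03688667

Step 2: Apply Bayes' theorem
P(A|D) = P(D|A)P(A) / P(D)
       = 0.02115753 / 0.03688667
       = 0.5736


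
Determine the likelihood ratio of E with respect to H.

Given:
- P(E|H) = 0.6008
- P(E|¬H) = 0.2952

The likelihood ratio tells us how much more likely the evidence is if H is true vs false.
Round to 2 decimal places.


Likelihood Ratio (LR) = P(E|H) / P(E|¬H)

LR = 0.6008 / 0.2952
   = 2.04

The evidence is 2.04 times more likely if H is true than if H is false.
LR > 1, so observing E raises the odds in favor of H.


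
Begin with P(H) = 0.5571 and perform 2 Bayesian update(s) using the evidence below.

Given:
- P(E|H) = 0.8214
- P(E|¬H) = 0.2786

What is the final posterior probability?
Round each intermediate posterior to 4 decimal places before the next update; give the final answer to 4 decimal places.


Sequential Bayesian updating:

Initial prior: P(H) = 0.5571

Update 1:
  P(E) = 0.8214 × 0.5571 + 0.2786 × 0.4429 = 0.45760194 + 0.12339194 = 0.58099388
  P(H|E) = 0.45760194 / 0.58099388 = 0.7876

Update 2:
  P(E) = 0.8214 × 0.7876 + 0.2786 × 0.2124 = 0.64693464 + 0.05917464 = 0.70610928
  P(H|E) = 0.64693464 / 0.70610928 = 0.9162

Final posterior: 0.9162


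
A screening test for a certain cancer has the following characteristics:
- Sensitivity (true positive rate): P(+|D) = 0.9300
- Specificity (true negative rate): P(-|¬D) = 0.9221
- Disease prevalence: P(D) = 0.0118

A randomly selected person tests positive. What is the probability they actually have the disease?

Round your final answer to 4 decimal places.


Let D = has disease, + = positive test

Given:
- P(D) = 0.0118 (prevalence)
- P(+|D) = 0.9300 (sensitivity)
- P(-|¬D) = 0.9221 (specificity)
- P(+|¬D) = 0.0779 (false positive rate = 1 - specificity)

Step 1: Find P(+)
P(+) = P(+|D)P(D) + P(+|¬D)P(¬D)
     = 0.9300 × 0.0118 + 0.0779 × 0.9882
     = 0.01097400 + 0.07698078
     = 0.08795478

Step 2: Apply Bayes' theorem for P(D|+)
P(D|+) = P(+|D)P(D) / P(+)
       = 0.01097400 / 0.08795478
       = 0.1248


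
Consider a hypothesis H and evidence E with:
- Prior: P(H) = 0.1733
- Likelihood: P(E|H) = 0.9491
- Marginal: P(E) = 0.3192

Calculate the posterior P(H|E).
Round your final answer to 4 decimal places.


Using Bayes' theorem:

P(H|E) = P(E|H) × P(H) / P(E)
       = 0.9491 × 0.1733 / 0.3192
       = 0.16447903 / 0.3192
       = 0.5153

The evidence strengthens our belief in H.
Prior: 0.1733 → Posterior: 0.5153


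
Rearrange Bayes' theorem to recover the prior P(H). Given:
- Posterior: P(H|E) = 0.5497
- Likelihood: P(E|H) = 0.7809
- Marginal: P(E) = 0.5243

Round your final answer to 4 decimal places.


From Bayes' theorem: P(H|E) = P(E|H) × P(H) / P(E)

Rearranging for P(H):
P(H) = P(H|E) × P(E) / P(E|H)
     = 0.5497 × 0.5243 / 0.7809
     = 0.28820771 / 0.7809
     = 0.3691


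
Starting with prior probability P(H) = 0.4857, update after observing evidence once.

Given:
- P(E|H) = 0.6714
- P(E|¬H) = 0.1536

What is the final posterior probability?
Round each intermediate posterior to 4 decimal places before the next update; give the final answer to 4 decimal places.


Sequential Bayesian updating:

Initial prior: P(H) = 0.4857

Update 1:
  P(E) = 0.6714 × 0.4857 + 0.1536 × 0.5143 = 0.32609898 + 0.07899648 = 0.40509546
  P(H|E) = 0.32609898 / 0.40509546 = 0.8050

Final posterior: 0.8050


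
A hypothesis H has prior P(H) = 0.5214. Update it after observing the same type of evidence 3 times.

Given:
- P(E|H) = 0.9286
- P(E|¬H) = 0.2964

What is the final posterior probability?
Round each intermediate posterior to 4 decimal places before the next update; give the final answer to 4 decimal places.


Sequential Bayesian updating:

Initial prior: P(H) = 0.5214

Update 1:
  P(E) = 0.9286 × 0.5214 + 0.2964 × 0.4786 = 0.48417204 + 0.14185704 = 0.62602908
  P(H|E) = 0.48417204 / 0.62602908 = 0.7734

Update 2:
  P(E) = 0.9286 × 0.7734 + 0.2964 × 0.2266 = 0.71817924 + 0.06716424 = 0.78534348
  P(H|E) = 0.71817924 / 0.78534348 = 0.9145

Update 3:
  P(E) = 0.9286 × 0.9145 + 0.2964 × 0.0855 = 0.84920470 + 0.02534220 = 0.87454690
  P(H|E) = 0.84920470 / 0.87454690 = 0.9710

Final posterior: 0.9710


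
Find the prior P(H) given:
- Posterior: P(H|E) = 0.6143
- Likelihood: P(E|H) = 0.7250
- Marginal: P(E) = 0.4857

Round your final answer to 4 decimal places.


From Bayes' theorem: P(H|E) = P(E|H) × P(H) / P(E)

Rearranging for P(H):
P(H) = P(H|E) × P(E) / P(E|H)
     = 0.6143 × 0.4857 / 0.7250
     = 0.29836551 / 0.7250
     = 0.4115


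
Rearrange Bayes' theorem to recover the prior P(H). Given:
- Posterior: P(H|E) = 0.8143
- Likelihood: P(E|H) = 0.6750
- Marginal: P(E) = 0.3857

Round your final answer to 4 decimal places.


From Bayes' theorem: P(H|E) = P(E|H) × P(H) / P(E)

Rearranging for P(H):
P(H) = P(H|E) × P(E) / P(E|H)
     = 0.8143 × 0.3857 / 0.6750
     = 0.31407551 / 0.6750
     = 0.4653


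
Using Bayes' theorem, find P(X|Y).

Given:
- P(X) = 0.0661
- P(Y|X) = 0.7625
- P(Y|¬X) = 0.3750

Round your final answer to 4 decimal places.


Bayes' theorem: P(X|Y) = P(Y|X) × P(X) / P(Y)

Step 1: Calculate P(Y) using law of total probability
P(Y) = P(Y|X)P(X) + P(Y|¬X)P(¬X)
     = 0.7625 × 0.0661 + 0.3750 × 0.9339
     = 0.05040125 + 0.35021250
     = 0.40061375

Step 2: Apply Bayes' theorem
P(X|Y) = P(Y|X) × P(X) / P(Y)
       = 0.05040125 / 0.40061375
       = 0.1258


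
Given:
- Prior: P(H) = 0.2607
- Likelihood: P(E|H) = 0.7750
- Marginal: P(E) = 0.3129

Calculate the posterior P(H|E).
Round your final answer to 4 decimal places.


Using Bayes' theorem:

P(H|E) = P(E|H) × P(H) / P(E)
       = 0.7750 × 0.2607 / 0.3129
       = 0.20204250 / 0.3129
       = 0.6457

The evidence strengthens our belief in H.
Prior: 0.2607 → Posterior: 0.6457


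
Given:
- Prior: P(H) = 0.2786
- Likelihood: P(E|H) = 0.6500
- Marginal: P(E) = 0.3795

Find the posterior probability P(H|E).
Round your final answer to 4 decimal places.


Using Bayes' theorem:

P(H|E) = P(E|H) × P(H) / P(E)
       = 0.6500 × 0.2786 / 0.3795
       = 0.18109000 / 0.3795
       = 0.4772

The evidence strengthens our belief in H.
Prior: 0.2786 → Posterior: 0.4772


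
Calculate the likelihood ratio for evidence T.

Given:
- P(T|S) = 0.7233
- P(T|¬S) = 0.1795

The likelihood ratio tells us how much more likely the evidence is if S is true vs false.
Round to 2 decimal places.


Likelihood Ratio (LR) = P(T|S) / P(T|¬S)

LR = 0.7233 / 0.1795
   = 4.03

The evidence is 4.03 times more likely if S is true than if S is false.
Because LR exceeds 1, T is evidence for S.


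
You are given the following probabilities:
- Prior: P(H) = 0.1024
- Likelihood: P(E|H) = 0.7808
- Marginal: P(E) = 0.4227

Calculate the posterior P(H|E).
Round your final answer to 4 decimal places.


Using Bayes' theorem:

P(H|E) = P(E|H) × P(H) / P(E)
       = 0.7808 × 0.1024 / 0.4227
       = 0.07995392 / 0.4227
       = 0.1892

The evidence strengthens our belief in H.
Prior: 0.1024 → Posterior: 0.1892


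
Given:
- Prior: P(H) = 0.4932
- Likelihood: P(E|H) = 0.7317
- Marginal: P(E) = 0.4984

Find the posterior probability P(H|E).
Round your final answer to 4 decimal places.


Using Bayes' theorem:

P(H|E) = P(E|H) × P(H) / P(E)
       = 0.7317 × 0.4932 / 0.4984
       = 0.36087444 / 0.4984
       = 0.7241

The evidence strengthens our belief in H.
Prior: 0.4932 → Posterior: 0.7241


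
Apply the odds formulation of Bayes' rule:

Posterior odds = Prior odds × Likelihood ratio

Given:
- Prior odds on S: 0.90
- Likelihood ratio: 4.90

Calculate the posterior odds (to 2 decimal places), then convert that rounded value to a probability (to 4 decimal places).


Step 1: Calculate posterior odds
Posterior odds = Prior odds × LR
               = 0.90 × 4.90
               = 4.41

Step 2: Convert to probability
P(S|E) = Posterior odds / (1 + Posterior odds)
       = 4.41 / (1 + 4.41)
       = 4.41 / 5.41
       = 0.8152

The evidence increased P(S) from 0.4737 to 0.8152.


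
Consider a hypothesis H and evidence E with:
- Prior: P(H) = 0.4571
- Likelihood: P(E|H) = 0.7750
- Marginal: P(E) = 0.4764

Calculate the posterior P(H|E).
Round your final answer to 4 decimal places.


Using Bayes' theorem:

P(H|E) = P(E|H) × P(H) / P(E)
       = 0.7750 × 0.4571 / 0.4764
       = 0.35425250 / 0.4764
       = 0.7436

The evidence strengthens our belief in H.
Prior: 0.4571 → Posterior: 0.7436


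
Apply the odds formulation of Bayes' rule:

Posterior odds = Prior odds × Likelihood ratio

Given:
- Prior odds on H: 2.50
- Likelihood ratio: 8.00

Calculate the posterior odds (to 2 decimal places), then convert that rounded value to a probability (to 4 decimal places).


Step 1: Calculate posterior odds
Posterior odds = Prior odds × LR
               = 2.50 × 8.00
               = 20.00

Step 2: Convert to probability
P(H|E) = Posterior odds / (1 + Posterior odds)
       = 20.00 / (1 + 20.00)
       = 20.00 / 21.00
       = 0.9524

The evidence increased P(H) from 0.7143 to 0.9524.


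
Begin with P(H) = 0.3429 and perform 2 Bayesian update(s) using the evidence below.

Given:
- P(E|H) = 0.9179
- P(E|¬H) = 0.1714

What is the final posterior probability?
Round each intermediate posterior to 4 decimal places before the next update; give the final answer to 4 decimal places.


Sequential Bayesian updating:

Initial prior: P(H) = 0.3429

Update 1:
  P(E) = 0.9179 × 0.3429 + 0.1714 × 0.6571 = 0.31474791 + 0.11262694 = 0.42737485
  P(H|E) = 0.31474791 / 0.42737485 = 0.7365

Update 2:
  P(E) = 0.9179 × 0.7365 + 0.1714 × 0.2635 = 0.67603335 + 0.04516390 = 0.72119725
  P(H|E) = 0.67603335 / 0.72119725 = 0.9374

Final posterior: 0.9374


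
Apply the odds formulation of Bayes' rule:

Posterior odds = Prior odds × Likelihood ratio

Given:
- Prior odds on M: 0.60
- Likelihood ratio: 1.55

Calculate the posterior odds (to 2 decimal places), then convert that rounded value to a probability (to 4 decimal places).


Step 1: Calculate posterior odds
Posterior odds = Prior odds × LR
               = 0.60 × 1.55
               = 0.93

Step 2: Convert to probability
P(M|E) = Posterior odds / (1 + Posterior odds)
       = 0.93 / (1 + 0.93)
       = 0.93 / 1.93
       = 0.4819

The evidence increased P(M) from 0.3750 to 0.4819.


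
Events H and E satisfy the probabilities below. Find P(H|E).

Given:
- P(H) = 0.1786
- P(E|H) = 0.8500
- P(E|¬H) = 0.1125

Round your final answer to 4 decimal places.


Bayes' theorem: P(H|E) = P(E|H) × P(H) / P(E)

Step 1: Calculate P(E) using law of total probability
P(E) = P(E|H)P(H) + P(E|¬H)P(¬H)
     = 0.8500 × 0.1786 + 0.1125 × 0.8214
     = 0.15181000 + 0.09240750
     = 0.24421750

Step 2: Apply Bayes' theorem
P(H|E) = P(E|H) × P(H) / P(E)
       = 0.15181000 / 0.24421750
       = 0.6216


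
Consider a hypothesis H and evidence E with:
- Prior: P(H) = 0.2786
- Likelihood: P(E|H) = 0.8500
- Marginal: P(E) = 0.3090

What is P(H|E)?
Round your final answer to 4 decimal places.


Using Bayes' theorem:

P(H|E) = P(E|H) × P(H) / P(E)
       = 0.8500 × 0.2786 / 0.3090
       = 0.23681000 / 0.3090
       = 0.7664

The evidence strengthens our belief in H.
Prior: 0.2786 → Posterior: 0.7664


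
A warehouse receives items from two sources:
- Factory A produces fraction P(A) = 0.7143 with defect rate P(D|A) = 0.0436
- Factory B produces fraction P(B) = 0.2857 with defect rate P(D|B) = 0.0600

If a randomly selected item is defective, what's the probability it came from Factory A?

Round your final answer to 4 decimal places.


Let A = from Factory A, D = defective

Given:
- P(A) = 0.7143, P(B) = 0.2857
- P(D|A) = 0.0436, P(D|B) = 0.0600

Step 1: Find P(D)
P(D) = P(D|A)P(A) + P(D|B)P(B)
     = 0.0436 × 0.7143 + 0.0600 × 0.2857
     = 0.03114348 + 0.01714200
     = 0.04828548

Step 2: Apply Bayes' theorem
P(A|D) = P(D|A)P(A) / P(D)
       = 0.03114348 / 0.04828548
       = 0.6450


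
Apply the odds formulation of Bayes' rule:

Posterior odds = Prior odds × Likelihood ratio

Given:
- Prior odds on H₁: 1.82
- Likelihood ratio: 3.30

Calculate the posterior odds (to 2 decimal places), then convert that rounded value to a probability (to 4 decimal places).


Step 1: Calculate posterior odds
Posterior odds = Prior odds × LR
               = 1.82 × 3.30
               = 6.01

Step 2: Convert to probability
P(H₁|E) = Posterior odds / (1 + Posterior odds)
       = 6.01 / (1 + 6.01)
       = 6.01 / 7.01
       = 0.8573

The evidence increased P(H₁) from 0.6454 to 0.8573.


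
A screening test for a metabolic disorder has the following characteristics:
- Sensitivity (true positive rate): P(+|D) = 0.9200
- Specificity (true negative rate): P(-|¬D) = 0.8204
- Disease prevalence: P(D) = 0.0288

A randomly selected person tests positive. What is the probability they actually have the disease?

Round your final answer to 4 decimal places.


Let D = has disease, + = positive test

Given:
- P(D) = 0.0288 (prevalence)
- P(+|D) = 0.9200 (sensitivity)
- P(-|¬D) = 0.8204 (specificity)
- P(+|¬D) = 0.1796 (false positive rate = 1 - specificity)

Step 1: Find P(+)
P(+) = P(+|D)P(D) + P(+|¬D)P(¬D)
     = 0.9200 × 0.0288 + 0.1796 × 0.9712
     = 0.02649600 + 0.17442752
     = 0.20092352

Step 2: Apply Bayes' theorem for P(D|+)
P(D|+) = P(+|D)P(D) / P(+)
       = 0.02649600 / 0.20092352
       = 0.1319


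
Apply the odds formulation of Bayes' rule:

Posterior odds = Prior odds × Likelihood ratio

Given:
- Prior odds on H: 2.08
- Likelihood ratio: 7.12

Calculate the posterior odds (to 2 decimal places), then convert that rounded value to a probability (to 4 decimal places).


Step 1: Calculate posterior odds
Posterior odds = Prior odds × LR
               = 2.08 × 7.12
               = 14.81

Step 2: Convert to probability
P(H|E) = Posterior odds / (1 + Posterior odds)
       = 14.81 / (1 + 14.81)
       = 14.81 / 15.81
       = 0.9367

The evidence increased P(H) from 0.6753 to 0.9367.


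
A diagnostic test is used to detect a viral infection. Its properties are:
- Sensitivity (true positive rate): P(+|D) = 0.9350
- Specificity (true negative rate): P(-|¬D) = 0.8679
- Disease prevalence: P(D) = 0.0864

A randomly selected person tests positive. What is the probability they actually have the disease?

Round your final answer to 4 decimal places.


Let D = has disease, + = positive test

Given:
- P(D) = 0.0864 (prevalence)
- P(+|D) = 0.9350 (sensitivity)
- P(-|¬D) = 0.8679 (specificity)
- P(+|¬D) = 0.1321 (false positive rate = 1 - specificity)

Step 1: Find P(+)
P(+) = P(+|D)P(D) + P(+|¬D)P(¬D)
     = 0.9350 × 0.0864 + 0.1321 × 0.9136
     = 0.08078400 + 0.12068656
     = 0.20147056

Step 2: Apply Bayes' theorem for P(D|+)
P(D|+) = P(+|D)P(D) / P(+)
       = 0.08078400 / 0.20147056
       = 0.4010


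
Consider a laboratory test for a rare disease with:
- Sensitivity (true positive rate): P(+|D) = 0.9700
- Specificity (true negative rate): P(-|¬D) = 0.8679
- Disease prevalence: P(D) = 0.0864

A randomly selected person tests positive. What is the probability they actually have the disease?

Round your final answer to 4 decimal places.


Let D = has disease, + = positive test

Given:
- P(D) = 0.0864 (prevalence)
- P(+|D) = 0.9700 (sensitivity)
- P(-|¬D) = 0.8679 (specificity)
- P(+|¬D) = 0.1321 (false positive rate = 1 - specificity)

Step 1: Find P(+)
P(+) = P(+|D)P(D) + P(+|¬D)P(¬D)
     = 0.9700 × 0.0864 + 0.1321 × 0.9136
     = 0.08380800 + 0.12068656
     = 0.20449456

Step 2: Apply Bayes' theorem for P(D|+)
P(D|+) = P(+|D)P(D) / P(+)
       = 0.08380800 / 0.20449456
       = 0.4098


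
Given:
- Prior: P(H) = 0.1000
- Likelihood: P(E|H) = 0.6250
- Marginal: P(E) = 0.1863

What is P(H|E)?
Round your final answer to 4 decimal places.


Using Bayes' theorem:

P(H|E) = P(E|H) × P(H) / P(E)
       = 0.6250 × 0.1000 / 0.1863
       = 0.06250000 / 0.1863
       = 0.3355

The evidence strengthens our belief in H.
Prior: 0.1000 → Posterior: 0.3355


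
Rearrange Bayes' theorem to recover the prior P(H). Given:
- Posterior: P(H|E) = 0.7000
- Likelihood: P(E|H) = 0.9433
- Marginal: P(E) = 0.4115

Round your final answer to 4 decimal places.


From Bayes' theorem: P(H|E) = P(E|H) × P(H) / P(E)

Rearranging for P(H):
P(H) = P(H|E) × P(E) / P(E|H)
     = 0.7000 × 0.4115 / 0.9433
     = 0.28805000 / 0.9433
     = 0.3054


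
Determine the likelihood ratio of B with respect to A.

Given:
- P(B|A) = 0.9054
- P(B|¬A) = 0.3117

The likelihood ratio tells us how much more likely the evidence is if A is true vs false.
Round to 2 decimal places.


Likelihood Ratio (LR) = P(B|A) / P(B|¬A)

LR = 0.9054 / 0.3117
   = 2.90

The evidence is 2.90 times more likely if A is true than if A is false.
Since LR > 1, the evidence supports A over ¬A.


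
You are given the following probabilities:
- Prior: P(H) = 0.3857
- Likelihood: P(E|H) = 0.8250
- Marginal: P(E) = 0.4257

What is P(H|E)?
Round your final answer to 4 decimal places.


Using Bayes' theorem:

P(H|E) = P(E|H) × P(H) / P(E)
       = 0.8250 × 0.3857 / 0.4257
       = 0.31820250 / 0.4257
       = 0.7475

The evidence strengthens our belief in H.
Prior: 0.3857 → Posterior: 0.7475


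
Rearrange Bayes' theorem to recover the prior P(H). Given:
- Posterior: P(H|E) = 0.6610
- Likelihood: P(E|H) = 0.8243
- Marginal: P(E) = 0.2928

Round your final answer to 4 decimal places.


From Bayes' theorem: P(H|E) = P(E|H) × P(H) / P(E)

Rearranging for P(H):
P(H) = P(H|E) × P(E) / P(E|H)
     = 0.6610 × 0.2928 / 0.8243
     = 0.19354080 / 0.8243
     = 0.2348


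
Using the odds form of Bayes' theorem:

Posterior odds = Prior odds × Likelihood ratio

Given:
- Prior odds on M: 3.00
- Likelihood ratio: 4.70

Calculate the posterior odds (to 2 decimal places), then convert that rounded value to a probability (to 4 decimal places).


Step 1: Calculate posterior odds
Posterior odds = Prior odds × LR
               = 3.00 × 4.70
               = 14.10

Step 2: Convert to probability
P(M|E) = Posterior odds / (1 + Posterior odds)
       = 14.10 / (1 + 14.10)
       = 14.10 / 15.10
       = 0.9338

The evidence increased P(M) from 0.7500 to 0.9338.


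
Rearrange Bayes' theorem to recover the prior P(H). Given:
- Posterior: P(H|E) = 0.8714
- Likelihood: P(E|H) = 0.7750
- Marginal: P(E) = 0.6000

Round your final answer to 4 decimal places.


From Bayes' theorem: P(H|E) = P(E|H) × P(H) / P(E)

Rearranging for P(H):
P(H) = P(H|E) × P(E) / P(E|H)
     = 0.8714 × 0.6000 / 0.7750
     = 0.52284000 / 0.7750
     = 0.6746


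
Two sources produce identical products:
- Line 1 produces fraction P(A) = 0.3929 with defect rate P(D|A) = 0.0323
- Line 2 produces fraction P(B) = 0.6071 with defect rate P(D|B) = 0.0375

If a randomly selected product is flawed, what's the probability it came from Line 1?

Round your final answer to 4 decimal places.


Let A = from Line 1, D = flawed

Given:
- P(A) = 0.3929, P(B) = 0.6071
- P(D|A) = 0.0323, P(D|B) = 0.0375

Step 1: Find P(D)
P(D) = P(D|A)P(A) + P(D|B)P(B)
     = 0.0323 × 0.3929 + 0.0375 × 0.6071
     = 0.01269067 + 0.02276625
     = 0.03545692

Step 2: Apply Bayes' theorem
P(A|D) = P(D|A)P(A) / P(D)
       = 0.01269067 / 0.03545692
       = 0.3579


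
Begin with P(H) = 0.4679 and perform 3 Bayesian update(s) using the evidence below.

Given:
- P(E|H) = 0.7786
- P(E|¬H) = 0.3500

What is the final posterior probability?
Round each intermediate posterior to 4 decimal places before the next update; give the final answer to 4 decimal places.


Sequential Bayesian updating:

Initial prior: P(H) = 0.4679

Update 1:
  P(E) = 0.7786 × 0.4679 + 0.3500 × 0.5321 = 0.36430694 + 0.18623500 = 0.55054194
  P(H|E) = 0.36430694 / 0.55054194 = 0.6617

Update 2:
  P(E) = 0.7786 × 0.6617 + 0.3500 × 0.3383 = 0.51519962 + 0.11840500 = 0.63360462
  P(H|E) = 0.51519962 / 0.63360462 = 0.8131

Update 3:
  P(E) = 0.7786 × 0.8131 + 0.3500 × 0.1869 = 0.63307966 + 0.06541500 = 0.69849466
  P(H|E) = 0.63307966 / 0.69849466 = 0.9063

Final posterior: 0.9063


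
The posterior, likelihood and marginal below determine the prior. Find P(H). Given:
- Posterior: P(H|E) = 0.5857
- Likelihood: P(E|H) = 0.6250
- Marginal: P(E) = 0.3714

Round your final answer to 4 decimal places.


From Bayes' theorem: P(H|E) = P(E|H) × P(H) / P(E)

Rearranging for P(H):
P(H) = P(H|E) × P(E) / P(E|H)
     = 0.5857 × 0.3714 / 0.6250
     = 0.21752898 / 0.6250
     = 0.3480


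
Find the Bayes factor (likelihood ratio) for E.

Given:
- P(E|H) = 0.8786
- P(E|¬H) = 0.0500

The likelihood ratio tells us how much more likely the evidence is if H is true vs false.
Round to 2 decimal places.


Likelihood Ratio (LR) = P(E|H) / P(E|¬H)

LR = 0.8786 / 0.0500
   = 17.57

The evidence is 17.57 times more likely if H is true than if H is false.
Since LR > 1, the evidence supports H over ¬H.


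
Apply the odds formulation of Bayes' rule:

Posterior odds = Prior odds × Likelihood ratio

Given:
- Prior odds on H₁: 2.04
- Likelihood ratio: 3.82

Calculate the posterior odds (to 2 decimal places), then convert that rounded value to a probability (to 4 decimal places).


Step 1: Calculate posterior odds
Posterior odds = Prior odds × LR
               = 2.04 × 3.82
               = 7.79

Step 2: Convert to probability
P(H₁|E) = Posterior odds / (1 + Posterior odds)
       = 7.79 / (1 + 7.79)
       = 7.79 / 8.79
       = 0.8862

The evidence increased P(H₁) from 0.6711 to 0.8862.


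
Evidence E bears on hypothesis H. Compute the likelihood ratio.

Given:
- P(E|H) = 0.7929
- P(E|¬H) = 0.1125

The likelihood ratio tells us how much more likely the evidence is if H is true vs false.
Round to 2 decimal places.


Likelihood Ratio (LR) = P(E|H) / P(E|¬H)

LR = 0.7929 / 0.1125
   = 7.05

The evidence is 7.05 times more likely if H is true than if H is false.
Because LR exceeds 1, E is evidence for H.


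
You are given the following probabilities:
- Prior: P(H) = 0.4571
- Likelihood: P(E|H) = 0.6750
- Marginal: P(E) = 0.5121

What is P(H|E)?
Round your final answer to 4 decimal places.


Using Bayes' theorem:

P(H|E) = P(E|H) × P(H) / P(E)
       = 0.6750 × 0.4571 / 0.5121
       = 0.30854250 / 0.5121
       = 0.6025

The evidence strengthens our belief in H.
Prior: 0.4571 → Posterior: 0.6025


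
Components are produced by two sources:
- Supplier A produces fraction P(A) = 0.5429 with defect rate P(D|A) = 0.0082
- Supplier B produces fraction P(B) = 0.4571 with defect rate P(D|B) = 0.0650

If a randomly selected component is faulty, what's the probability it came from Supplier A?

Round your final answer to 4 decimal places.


Let A = from Supplier A, D = faulty

Given:
- P(A) = 0.5429, P(B) = 0.4571
- P(D|A) = 0.0082, P(D|B) = 0.0650

Step 1: Find P(D)
P(D) = P(D|A)P(A) + P(D|B)P(B)
     = 0.0082 × 0.5429 + 0.0650 × 0.4571
     = 0.00445178 + 0.02971150
     = 0.03416328

Step 2: Apply Bayes' theorem
P(A|D) = P(D|A)P(A) / P(D)
       = 0.00445178 / 0.03416328
       = 0.1303


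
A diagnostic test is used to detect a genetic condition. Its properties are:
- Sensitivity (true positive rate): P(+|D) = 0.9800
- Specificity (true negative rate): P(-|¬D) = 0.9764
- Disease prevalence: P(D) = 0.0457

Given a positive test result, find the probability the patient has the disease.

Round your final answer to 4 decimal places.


Let D = has disease, + = positive test

Given:
- P(D) = 0.0457 (prevalence)
- P(+|D) = 0.9800 (sensitivity)
- P(-|¬D) = 0.9764 (specificity)
- P(+|¬D) = 0.0236 (false positive rate = 1 - specificity)

Step 1: Find P(+)
P(+) = P(+|D)P(D) + P(+|¬D)P(¬D)
     = 0.9800 × 0.0457 + 0.0236 × 0.9543
     = 0.04478600 + 0.02252148
     = 0.06730748

Step 2: Apply Bayes' theorem for P(D|+)
P(D|+) = P(+|D)P(D) / P(+)
       = 0.04478600 / 0.06730748
       = 0.6654


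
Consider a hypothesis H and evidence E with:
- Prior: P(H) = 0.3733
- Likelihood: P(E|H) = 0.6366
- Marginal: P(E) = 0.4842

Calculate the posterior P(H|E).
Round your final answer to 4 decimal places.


Using Bayes' theorem:

P(H|E) = P(E|H) × P(H) / P(E)
       = 0.6366 × 0.3733 / 0.4842
       = 0.23764278 / 0.4842
       = 0.4908

The evidence strengthens our belief in H.
Prior: 0.3733 → Posterior: 0.4908


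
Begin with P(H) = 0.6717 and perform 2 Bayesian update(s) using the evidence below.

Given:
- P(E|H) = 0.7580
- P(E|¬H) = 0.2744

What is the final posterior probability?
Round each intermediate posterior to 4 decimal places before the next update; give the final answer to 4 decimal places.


Sequential Bayesian updating:

Initial prior: P(H) = 0.6717

Update 1:
  P(E) = 0.7580 × 0.6717 + 0.2744 × 0.3283 = 0.50914860 + 0.09008552 = 0.59923412
  P(H|E) = 0.50914860 / 0.59923412 = 0.8497

Update 2:
  P(E) = 0.7580 × 0.8497 + 0.2744 × 0.1503 = 0.64407260 + 0.04124232 = 0.68531492
  P(H|E) = 0.64407260 / 0.68531492 = 0.9398

Final posterior: 0.9398


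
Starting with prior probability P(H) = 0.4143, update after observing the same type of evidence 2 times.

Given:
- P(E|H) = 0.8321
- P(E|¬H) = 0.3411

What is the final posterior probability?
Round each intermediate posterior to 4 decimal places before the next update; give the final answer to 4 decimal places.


Sequential Bayesian updating:

Initial prior: P(H) = 0.4143

Update 1:
  P(E) = 0.8321 × 0.4143 + 0.3411 × 0.5857 = 0.34473903 + 0.19978227 = 0.54452130
  P(H|E) = 0.34473903 / 0.54452130 = 0.6331

Update 2:
  P(E) = 0.8321 × 0.6331 + 0.3411 × 0.3669 = 0.52680251 + 0.12514959 = 0.65195210
  P(H|E) = 0.52680251 / 0.65195210 = 0.8080

Final posterior: 0.8080


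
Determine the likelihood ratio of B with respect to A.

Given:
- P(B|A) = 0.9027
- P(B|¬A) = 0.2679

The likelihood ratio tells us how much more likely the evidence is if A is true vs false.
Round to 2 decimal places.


Likelihood Ratio (LR) = P(B|A) / P(B|¬A)

LR = 0.9027 / 0.2679
   = 3.37

The evidence is 3.37 times more likely if A is true than if A is false.
Since LR > 1, the evidence supports A over ¬A.


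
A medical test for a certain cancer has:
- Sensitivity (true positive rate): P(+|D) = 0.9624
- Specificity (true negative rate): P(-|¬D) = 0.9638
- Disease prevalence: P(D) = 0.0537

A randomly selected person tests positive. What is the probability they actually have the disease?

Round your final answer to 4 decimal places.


Let D = has disease, + = positive test

Given:
- P(D) = 0.0537 (prevalence)
- P(+|D) = 0.9624 (sensitivity)
- P(-|¬D) = 0.9638 (specificity)
- P(+|¬D) = 0.0362 (false positive rate = 1 - specificity)

Step 1: Find P(+)
P(+) = P(+|D)P(D) + P(+|¬D)P(¬D)
     = 0.9624 × 0.0537 + 0.0362 × 0.9463
     = 0.05168088 + 0.03425606
     = 0.08593694

Step 2: Apply Bayes' theorem for P(D|+)
P(D|+) = P(+|D)P(D) / P(+)
       = 0.05168088 / 0.08593694
       = 0.6014


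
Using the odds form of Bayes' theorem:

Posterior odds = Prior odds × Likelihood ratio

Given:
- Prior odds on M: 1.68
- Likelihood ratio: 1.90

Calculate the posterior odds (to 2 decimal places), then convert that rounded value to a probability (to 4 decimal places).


Step 1: Calculate posterior odds
Posterior odds = Prior odds × LR
               = 1.68 × 1.90
               = 3.19

Step 2: Convert to probability
P(M|E) = Posterior odds / (1 + Posterior odds)
       = 3.19 / (1 + 3.19)
       = 3.19 / 4.19
       = 0.7613

The evidence increased P(M) from 0.6269 to 0.7613.


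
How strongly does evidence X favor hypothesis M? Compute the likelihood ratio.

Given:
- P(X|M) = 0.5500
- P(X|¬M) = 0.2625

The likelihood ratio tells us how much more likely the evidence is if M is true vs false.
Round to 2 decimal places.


Likelihood Ratio (LR) = P(X|M) / P(X|¬M)

LR = 0.5500 / 0.2625
   = 2.10

The evidence is 2.10 times more likely if M is true than if M is false.
LR > 1, so observing X raises the odds in favor of M.


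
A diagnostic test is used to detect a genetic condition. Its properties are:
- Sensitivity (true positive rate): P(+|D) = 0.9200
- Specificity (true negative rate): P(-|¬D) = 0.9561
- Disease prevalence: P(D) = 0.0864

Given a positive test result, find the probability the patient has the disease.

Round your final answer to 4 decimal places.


Let D = has disease, + = positive test

Given:
- P(D) = 0.0864 (prevalence)
- P(+|D) = 0.9200 (sensitivity)
- P(-|¬D) = 0.9561 (specificity)
- P(+|¬D) = 0.0439 (false positive rate = 1 - specificity)

Step 1: Find P(+)
P(+) = P(+|D)P(D) + P(+|¬D)P(¬D)
     = 0.9200 × 0.0864 + 0.0439 × 0.9136
     = 0.07948800 + 0.04010704
     = 0.11959504

Step 2: Apply Bayes' theorem for P(D|+)
P(D|+) = P(+|D)P(D) / P(+)
       = 0.07948800 / 0.11959504
       = 0.6646


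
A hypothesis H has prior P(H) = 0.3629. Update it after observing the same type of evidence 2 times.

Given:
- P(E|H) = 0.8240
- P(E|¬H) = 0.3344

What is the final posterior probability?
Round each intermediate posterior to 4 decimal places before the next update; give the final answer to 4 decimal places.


Sequential Bayesian updating:

Initial prior: P(H) = 0.3629

Update 1:
  P(E) = 0.8240 × 0.3629 + 0.3344 × 0.6371 = 0.29902960 + 0.21304624 = 0.51207584
  P(H|E) = 0.29902960 / 0.51207584 = 0.5840

Update 2:
  P(E) = 0.8240 × 0.5840 + 0.3344 × 0.4160 = 0.48121600 + 0.13911040 = 0.62032640
  P(H|E) = 0.48121600 / 0.62032640 = 0.7757

Final posterior: 0.7757


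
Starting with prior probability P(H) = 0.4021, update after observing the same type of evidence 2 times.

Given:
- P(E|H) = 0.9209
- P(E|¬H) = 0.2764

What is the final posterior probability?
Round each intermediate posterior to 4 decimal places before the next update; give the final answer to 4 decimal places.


Sequential Bayesian updating:

Initial prior: P(H) = 0.4021

Update 1:
  P(E) = 0.9209 × 0.4021 + 0.2764 × 0.5979 = 0.37029389 + 0.16525956 = 0.53555345
  P(H|E) = 0.37029389 / 0.53555345 = 0.6914

Update 2:
  P(E) = 0.9209 × 0.6914 + 0.2764 × 0.3086 = 0.63671026 + 0.08529704 = 0.72200730
  P(H|E) = 0.63671026 / 0.72200730 = 0.8819

Final posterior: 0.8819


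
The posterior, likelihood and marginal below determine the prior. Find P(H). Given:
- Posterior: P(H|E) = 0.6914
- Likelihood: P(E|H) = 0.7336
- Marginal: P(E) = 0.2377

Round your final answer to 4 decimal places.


From Bayes' theorem: P(H|E) = P(E|H) × P(H) / P(E)

Rearranging for P(H):
P(H) = P(H|E) × P(E) / P(E|H)
     = 0.6914 × 0.2377 / 0.7336
     = 0.16434578 / 0.7336
     = 0.2240


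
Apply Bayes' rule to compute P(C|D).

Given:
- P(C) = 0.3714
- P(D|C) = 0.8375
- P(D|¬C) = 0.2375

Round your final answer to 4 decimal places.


Bayes' theorem: P(C|D) = P(D|C) × P(C) / P(D)

Step 1: Calculate P(D) using law of total probability
P(D) = P(D|C)P(C) + P(D|¬C)P(¬C)
     = 0.8375 × 0.3714 + 0.2375 × 0.6286
     = 0.31104750 + 0.14929250
     = 0.46034000

Step 2: Apply Bayes' theorem
P(C|D) = P(D|C) × P(C) / P(D)
       = 0.31104750 / 0.46034000
       = 0.6757


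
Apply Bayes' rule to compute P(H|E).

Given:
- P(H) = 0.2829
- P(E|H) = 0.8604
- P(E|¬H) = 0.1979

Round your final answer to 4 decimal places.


Bayes' theorem: P(H|E) = P(E|H) × P(H) / P(E)

Step 1: Calculate P(E) using law of total probability
P(E) = P(E|H)P(H) + P(E|¬H)P(¬H)
     = 0.8604 × 0.2829 + 0.1979 × 0.7171
     = 0.24340716 + 0.14191409
     = 0.38532125

Step 2: Apply Bayes' theorem
P(H|E) = P(E|H) × P(H) / P(E)
       = 0.24340716 / 0.38532125
       = 0.6317


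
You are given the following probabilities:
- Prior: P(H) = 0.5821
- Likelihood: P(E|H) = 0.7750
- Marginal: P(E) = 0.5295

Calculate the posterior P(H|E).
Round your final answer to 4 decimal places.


Using Bayes' theorem:

P(H|E) = P(E|H) × P(H) / P(E)
       = 0.7750 × 0.5821 / 0.5295
       = 0.45112750 / 0.5295
       = 0.8520

The evidence strengthens our belief in H.
Prior: 0.5821 → Posterior: 0.8520


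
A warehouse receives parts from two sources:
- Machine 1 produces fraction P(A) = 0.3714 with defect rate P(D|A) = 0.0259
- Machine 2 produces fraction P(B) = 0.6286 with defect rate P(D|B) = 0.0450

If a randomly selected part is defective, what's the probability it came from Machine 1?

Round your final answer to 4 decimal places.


Let A = from Machine 1, D = defective

Given:
- P(A) = 0.3714, P(B) = 0.6286
- P(D|A) = 0.0259, P(D|B) = 0.0450

Step 1: Find P(D)
P(D) = P(D|A)P(A) + P(D|B)P(B)
     = 0.0259 × 0.3714 + 0.0450 × 0.6286
     = 0.00961926 + 0.02828700
     = 0.03790626

Step 2: Apply Bayes' theorem
P(A|D) = P(D|A)P(A) / P(D)
       = 0.00961926 / 0.03790626
       = 0.2538


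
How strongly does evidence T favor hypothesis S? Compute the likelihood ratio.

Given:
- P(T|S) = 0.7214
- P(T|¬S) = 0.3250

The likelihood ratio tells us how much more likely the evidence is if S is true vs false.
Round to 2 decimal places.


Likelihood Ratio (LR) = P(T|S) / P(T|¬S)

LR = 0.7214 / 0.3250
   = 2.22

The evidence is 2.22 times more likely if S is true than if S is false.
Since LR > 1, the evidence supports S over ¬S.


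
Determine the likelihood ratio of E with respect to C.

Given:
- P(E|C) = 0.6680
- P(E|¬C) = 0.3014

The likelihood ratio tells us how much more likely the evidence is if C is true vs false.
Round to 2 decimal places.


Likelihood Ratio (LR) = P(E|C) / P(E|¬C)

LR = 0.6680 / 0.3014
   = 2.22

The evidence is 2.22 times more likely if C is true than if C is false.
Because LR exceeds 1, E is evidence for C.


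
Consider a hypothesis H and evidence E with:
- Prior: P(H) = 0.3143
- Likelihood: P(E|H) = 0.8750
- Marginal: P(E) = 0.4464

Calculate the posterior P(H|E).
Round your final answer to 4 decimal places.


Using Bayes' theorem:

P(H|E) = P(E|H) × P(H) / P(E)
       = 0.8750 × 0.3143 / 0.4464
       = 0.27501250 / 0.4464
       = 0.6161

The evidence strengthens our belief in H.
Prior: 0.3143 → Posterior: 0.6161


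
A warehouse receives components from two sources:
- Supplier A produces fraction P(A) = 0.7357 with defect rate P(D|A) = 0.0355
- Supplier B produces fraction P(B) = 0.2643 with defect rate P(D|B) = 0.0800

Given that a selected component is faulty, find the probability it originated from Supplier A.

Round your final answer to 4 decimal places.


Let A = from Supplier A, D = faulty

Given:
- P(A) = 0.7357, P(B) = 0.2643
- P(D|A) = 0.0355, P(D|B) = 0.0800

Step 1: Find P(D)
P(D) = P(D|A)P(A) + P(D|B)P(B)
     = 0.0355 × 0.7357 + 0.0800 × 0.2643
     = 0.02611735 + 0.02114400
     = 0.04726135

Step 2: Apply Bayes' theorem
P(A|D) = P(D|A)P(A) / P(D)
       = 0.02611735 / 0.04726135
       = 0.5526
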